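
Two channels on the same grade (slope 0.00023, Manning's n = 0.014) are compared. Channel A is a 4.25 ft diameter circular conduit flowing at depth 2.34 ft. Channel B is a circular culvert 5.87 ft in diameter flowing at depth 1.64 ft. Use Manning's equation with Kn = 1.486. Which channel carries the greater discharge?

Channel A: For a circular section of diameter D = 4.25 ft at depth y = 2.34 ft, the central angle is θ = 2 arccos(1 − 2y/D) = 3.344 rad. Then A = (D²/8)(θ − sin θ) = 8.005 ft² and P = Dθ/2 = 7.107 ft. Hydraulic radius R = A/P = 8.005/7.107 = 1.126 ft. Q_A = (1.486/0.014)·8.005·1.126^(2/3)·√0.00023 = 13.95 ft³/s.
Channel B: For a circular section of diameter D = 5.87 ft at depth y = 1.64 ft, the central angle is θ = 2 arccos(1 − 2y/D) = 2.228 rad. Then A = (D²/8)(θ − sin θ) = 6.184 ft² and P = Dθ/2 = 6.538 ft. Hydraulic radius R = A/P = 6.184/6.538 = 0.9458 ft. Q_B = (1.486/0.014)·6.184·0.9458^(2/3)·√0.00023 = 9.592 ft³/s.
Q_A = 13.95 ft³/s vs Q_B = 9.592 ft³/s, so channel A carries more.

channel A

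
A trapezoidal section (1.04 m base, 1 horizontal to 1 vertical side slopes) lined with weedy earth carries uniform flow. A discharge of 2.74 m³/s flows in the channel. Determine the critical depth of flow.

At critical depth, Q² T / (g A³) = 1, i.e. A³/T = Q²/g = 2.74²/9.81 = 0.7653.
At y = 0.836 m: A³/T = 1.422 — high.
At y = 0.575 m: A³/T = 0.3657 — low.
At y = 0.706 m: A³/T = 0.7639 — matches.

y_c = 0.706 m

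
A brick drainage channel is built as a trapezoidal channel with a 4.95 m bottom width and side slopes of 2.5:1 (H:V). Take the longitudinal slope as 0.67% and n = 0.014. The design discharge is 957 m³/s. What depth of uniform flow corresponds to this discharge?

y_n = 4.91 m

Manning's equation rearranged: A R^(2/3) = nQ / (1·√S) = 0.014 × 957 / (√0.0067) = 163.7.
Try y = 3.66 m: A R^(2/3) = 84.43 — short.
Try y = 5.96 m: A R^(2/3) = 256.6 — over.
Try y = 4.91 m: A R^(2/3) = 163.8 — matches.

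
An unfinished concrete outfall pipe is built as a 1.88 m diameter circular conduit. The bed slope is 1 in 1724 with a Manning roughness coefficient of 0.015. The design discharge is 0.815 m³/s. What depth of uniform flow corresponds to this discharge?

y_n = 0.709 m

Manning's equation rearranged: A R^(2/3) = nQ / (1·√S) = 0.015 × 0.815 / (√0.00058) = 0.5076.
At y = 0.593 m: A R^(2/3) = 0.362 — low.
At y = 0.778 m: A R^(2/3) = 0.6016 — high.
At y = 0.709 m: A R^(2/3) = 0.5073 — matches.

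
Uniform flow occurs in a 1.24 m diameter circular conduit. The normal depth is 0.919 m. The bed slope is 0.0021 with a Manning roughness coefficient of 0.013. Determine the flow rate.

Q = 1.75 m³/s

For a circular section of diameter D = 1.24 m at depth y = 0.919 m, the central angle is θ = 2 arccos(1 − 2y/D) = 4.148 rad. Then A = (D²/8)(θ − sin θ) = 0.9597 m² and P = Dθ/2 = 2.572 m.
Hydraulic radius R = A/P = 0.9597/2.572 = 0.3731 m.
Manning's equation: Q = (1/n) A R^(2/3) S^(1/2) = (1/0.013) × 0.9597 × 0.3731^(2/3) × 0.0021^(1/2) = 1.75 m³/s.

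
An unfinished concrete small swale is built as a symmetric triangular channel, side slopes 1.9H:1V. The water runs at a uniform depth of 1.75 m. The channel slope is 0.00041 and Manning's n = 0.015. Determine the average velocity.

V = 1.14 m/s

For a triangular section with side slope z = 1.9: A = zy² = 1.9×1.75² = 5.819 m²; P = 2y√(1+z²) = 2×1.75×2.147 = 7.515 m.
Hydraulic radius R = A/P = 5.819/7.515 = 0.7743 m.
From Manning's equation, V = (1/n) R^(2/3) S^(1/2) = (1/0.015) × 0.7743^(2/3) × 0.00041^(1/2) = 1.14 m/s.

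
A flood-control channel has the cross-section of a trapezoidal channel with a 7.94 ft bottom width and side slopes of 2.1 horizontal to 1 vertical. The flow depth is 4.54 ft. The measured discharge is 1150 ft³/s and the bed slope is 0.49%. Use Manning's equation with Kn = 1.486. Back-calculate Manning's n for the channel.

With bottom width b = 7.94 ft and side slope z = 2.1: A = (b + zy)y = (7.94 + 2.1×4.54)×4.54 = 79.33 ft²; P = b + 2y√(1+z²) = 7.94 + 2×4.54×2.326 = 29.06 ft.
Hydraulic radius R = A/P = 79.33/29.06 = 2.73 ft.
Rearranging Manning's equation: n = (1.486/Q) A R^(2/3) S^(1/2) = (1.486/1150) × 79.33 × 2.73^(2/3) × √0.0049 = 0.014.

n = 0.014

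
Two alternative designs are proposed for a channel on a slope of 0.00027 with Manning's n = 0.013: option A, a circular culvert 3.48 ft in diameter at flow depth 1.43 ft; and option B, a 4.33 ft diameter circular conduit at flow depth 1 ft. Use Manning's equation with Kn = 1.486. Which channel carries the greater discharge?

channel A

Channel A: For a circular section of diameter D = 3.48 ft at depth y = 1.43 ft, the central angle is θ = 2 arccos(1 − 2y/D) = 2.783 rad. Then A = (D²/8)(θ − sin θ) = 3.683 ft² and P = Dθ/2 = 4.843 ft. Hydraulic radius R = A/P = 3.683/4.843 = 0.7604 ft. Q_A = (1.486/0.013)·3.683·0.7604^(2/3)·√0.00027 = 5.763 ft³/s.
Channel B: For a circular section of diameter D = 4.33 ft at depth y = 1 ft, the central angle is θ = 2 arccos(1 − 2y/D) = 2.005 rad. Then A = (D²/8)(θ − sin θ) = 2.574 ft² and P = Dθ/2 = 4.341 ft. Hydraulic radius R = A/P = 2.574/4.341 = 0.5928 ft. Q_B = (1.486/0.013)·2.574·0.5928^(2/3)·√0.00027 = 3.411 ft³/s.
Q_A = 5.763 ft³/s vs Q_B = 3.411 ft³/s, so channel A carries more.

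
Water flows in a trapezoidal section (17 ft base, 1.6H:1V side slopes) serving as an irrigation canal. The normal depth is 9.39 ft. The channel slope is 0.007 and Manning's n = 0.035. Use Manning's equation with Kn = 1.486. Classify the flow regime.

subcritical

With bottom width b = 17 ft and side slope z = 1.6: A = (b + zy)y = (17 + 1.6×9.39)×9.39 = 300.7 ft²; P = b + 2y√(1+z²) = 17 + 2×9.39×1.887 = 52.43 ft.
Hydraulic radius R = A/P = 300.7/52.43 = 5.735 ft.
V = (1.486/n) R^(2/3) √S = (1.486/0.035) × 5.735^(2/3) × √0.007 = 11.38 ft/s. Hydraulic depth D_h = A/T = 300.7/47.05 = 6.391 ft.
Froude number Fr = V/√(g·D_h) = 11.38/√(32.2×6.391) = 0.793, which is less than 1, so the flow is subcritical.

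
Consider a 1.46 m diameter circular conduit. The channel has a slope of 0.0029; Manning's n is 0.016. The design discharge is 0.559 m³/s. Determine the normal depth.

y_n = 0.436 m

Manning's equation rearranged: A R^(2/3) = nQ / (1·√S) = 0.016 × 0.559 / (√0.0029) = 0.1661.
At y = 0.472 m: A R^(2/3) = 0.1934 — too large.
At y = 0.436 m: A R^(2/3) = 0.166 — close enough.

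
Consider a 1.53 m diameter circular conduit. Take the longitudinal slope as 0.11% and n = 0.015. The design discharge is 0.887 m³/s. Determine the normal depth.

y_n = 0.686 m

Manning's equation rearranged: A R^(2/3) = nQ / (1·√S) = 0.015 × 0.887 / (√0.0011) = 0.4012.
At y = 0.758 m: A R^(2/3) = 0.4769 — over.
At y = 0.513 m: A R^(2/3) = 0.2349 — short.
At y = 0.686 m: A R^(2/3) = 0.4009 — ≈ 0.4012.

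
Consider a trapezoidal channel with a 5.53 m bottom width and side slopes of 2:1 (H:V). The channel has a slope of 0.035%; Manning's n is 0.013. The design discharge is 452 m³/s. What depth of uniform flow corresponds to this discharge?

y_n = 6.87 m

Manning's equation rearranged: A R^(2/3) = nQ / (1·√S) = 0.013 × 452 / (√0.00035) = 314.1.
At y = 5.56 m: A R^(2/3) = 194.5 — too small.
At y = 6.87 m: A R^(2/3) = 313.9 — close enough.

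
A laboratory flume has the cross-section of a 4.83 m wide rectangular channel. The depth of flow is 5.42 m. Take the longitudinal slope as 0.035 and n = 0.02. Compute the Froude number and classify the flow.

supercritical

Flow area A = b·y = 4.83 × 5.42 = 26.18 m². Wetted perimeter P = b + 2y = 4.83 + 2×5.42 = 15.67 m.
Hydraulic radius R = A/P = 26.18/15.67 = 1.671 m.
V = (1/n) R^(2/3) √S = (1/0.02) × 1.671^(2/3) × √0.035 = 13.17 m/s. Hydraulic depth D_h = A/T = 26.18/4.83 = 5.42 m.
Froude number Fr = V/√(g·D_h) = 13.17/√(9.81×5.42) = 1.81, which is greater than 1, so the flow is supercritical.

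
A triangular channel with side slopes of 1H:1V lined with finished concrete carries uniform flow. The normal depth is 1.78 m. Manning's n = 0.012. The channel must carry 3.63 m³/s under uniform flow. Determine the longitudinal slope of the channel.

S = 0.00035

For a triangular section with side slope z = 1: A = zy² = 1×1.78² = 3.168 m²; P = 2y√(1+z²) = 2×1.78×1.414 = 5.035 m.
Hydraulic radius R = A/P = 3.168/5.035 = 0.6293 m.
From Manning's equation, S = [nQ / (1 A R^(2/3))]² = [0.012 × 3.63 / (1 × 3.168 × 0.6293^(2/3))]² = 0.00035.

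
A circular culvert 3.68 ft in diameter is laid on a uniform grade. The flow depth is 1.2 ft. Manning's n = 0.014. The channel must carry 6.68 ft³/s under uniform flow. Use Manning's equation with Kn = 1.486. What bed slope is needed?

S = 0.00074

For a circular section of diameter D = 3.68 ft at depth y = 1.2 ft, the central angle is θ = 2 arccos(1 − 2y/D) = 2.431 rad. Then A = (D²/8)(θ − sin θ) = 3.011 ft² and P = Dθ/2 = 4.473 ft.
Hydraulic radius R = A/P = 3.011/4.473 = 0.6732 ft.
From Manning's equation, S = [nQ / (1.486 A R^(2/3))]² = [0.014 × 6.68 / (1.486 × 3.011 × 0.6732^(2/3))]² = 0.00074.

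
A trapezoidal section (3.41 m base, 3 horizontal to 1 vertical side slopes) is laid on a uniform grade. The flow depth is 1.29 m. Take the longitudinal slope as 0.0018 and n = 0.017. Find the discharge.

Q = 20.4 m³/s

With bottom width b = 3.41 m and side slope z = 3: A = (b + zy)y = (3.41 + 3×1.29)×1.29 = 9.391 m²; P = b + 2y√(1+z²) = 3.41 + 2×1.29×3.162 = 11.57 m.
Hydraulic radius R = A/P = 9.391/11.57 = 0.8118 m.
Manning's equation: Q = (1/n) A R^(2/3) S^(1/2) = (1/0.017) × 9.391 × 0.8118^(2/3) × 0.0018^(1/2) = 20.4 m³/s.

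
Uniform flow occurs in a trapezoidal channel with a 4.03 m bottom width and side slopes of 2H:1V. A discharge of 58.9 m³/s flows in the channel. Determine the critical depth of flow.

y_c = 2.01 m

At critical depth, Q² T / (g A³) = 1, i.e. A³/T = Q²/g = 58.9²/9.81 = 353.6.
Trying y = 1.56 m: A³/T = 135.1 — short.
Trying y = 2.21 m: A³/T = 506 — over.
Trying y = 2.01 m: A³/T = 351 — ≈ 353.6.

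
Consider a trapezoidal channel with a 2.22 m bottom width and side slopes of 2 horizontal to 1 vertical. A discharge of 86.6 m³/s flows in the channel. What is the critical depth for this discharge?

y_c = 2.79 m

At critical depth, Q² T / (g A³) = 1, i.e. A³/T = Q²/g = 86.6²/9.81 = 764.5.
Try y = 2.38 m: A³/T = 390.5 — short.
Try y = 2.79 m: A³/T = 770.3 — ≈ 764.5.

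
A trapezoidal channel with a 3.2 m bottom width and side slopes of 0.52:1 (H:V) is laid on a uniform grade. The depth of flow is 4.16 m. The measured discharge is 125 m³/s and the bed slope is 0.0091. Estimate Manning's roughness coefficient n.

With bottom width b = 3.2 m and side slope z = 0.52: A = (b + zy)y = (3.2 + 0.52×4.16)×4.16 = 22.31 m²; P = b + 2y√(1+z²) = 3.2 + 2×4.16×1.127 = 12.58 m.
Hydraulic radius R = A/P = 22.31/12.58 = 1.774 m.
Rearranging Manning's equation: n = (1/Q) A R^(2/3) S^(1/2) = (1/125) × 22.31 × 1.774^(2/3) × √0.0091 = 0.025.

n = 0.025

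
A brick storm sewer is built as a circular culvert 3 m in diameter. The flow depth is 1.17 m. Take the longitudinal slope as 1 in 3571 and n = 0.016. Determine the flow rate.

For a circular section of diameter D = 3 m at depth y = 1.17 m, the central angle is θ = 2 arccos(1 − 2y/D) = 2.698 rad. Then A = (D²/8)(θ − sin θ) = 2.552 m² and P = Dθ/2 = 4.047 m.
Hydraulic radius R = A/P = 2.552/4.047 = 0.6307 m.
Manning's equation: Q = (1/n) A R^(2/3) S^(1/2) = (1/0.016) × 2.552 × 0.6307^(2/3) × 0.00028^(1/2) = 1.96 m³/s.

Q = 1.96 m³/s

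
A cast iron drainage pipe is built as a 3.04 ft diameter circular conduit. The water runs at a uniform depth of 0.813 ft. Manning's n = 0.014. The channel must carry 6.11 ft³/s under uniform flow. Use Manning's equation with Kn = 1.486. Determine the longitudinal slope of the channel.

For a circular section of diameter D = 3.04 ft at depth y = 0.813 ft, the central angle is θ = 2 arccos(1 − 2y/D) = 2.174 rad. Then A = (D²/8)(θ − sin θ) = 1.56 ft² and P = Dθ/2 = 3.305 ft.
Hydraulic radius R = A/P = 1.56/3.305 = 0.4721 ft.
From Manning's equation, S = [nQ / (1.486 A R^(2/3))]² = [0.014 × 6.11 / (1.486 × 1.56 × 0.4721^(2/3))]² = 0.0037.

S = 0.0037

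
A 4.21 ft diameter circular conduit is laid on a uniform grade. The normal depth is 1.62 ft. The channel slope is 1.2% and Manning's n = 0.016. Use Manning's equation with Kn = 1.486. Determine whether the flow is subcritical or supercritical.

supercritical

For a circular section of diameter D = 4.21 ft at depth y = 1.62 ft, the central angle is θ = 2 arccos(1 − 2y/D) = 2.677 rad. Then A = (D²/8)(θ − sin θ) = 4.937 ft² and P = Dθ/2 = 5.634 ft.
Hydraulic radius R = A/P = 4.937/5.634 = 0.8762 ft.
V = (1.486/n) R^(2/3) √S = (1.486/0.016) × 0.8762^(2/3) × √0.012 = 9.316 ft/s. Hydraulic depth D_h = A/T = 4.937/4.097 = 1.205 ft.
Froude number Fr = V/√(g·D_h) = 9.316/√(32.2×1.205) = 1.5, which is greater than 1, so the flow is supercritical.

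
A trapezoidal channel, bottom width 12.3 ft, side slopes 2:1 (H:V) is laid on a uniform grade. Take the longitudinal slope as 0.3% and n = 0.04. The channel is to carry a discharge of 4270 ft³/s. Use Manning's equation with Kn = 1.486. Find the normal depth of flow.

y_n = 13.8 ft

Manning's equation rearranged: A R^(2/3) = nQ / (1.486·√S) = 0.04 × 4270 / (1.486 × √0.003) = 2098.
Try y = 10.6 ft: A R^(2/3) = 1166 — low.
Try y = 16.9 ft: A R^(2/3) = 3337 — high.
Try y = 13.8 ft: A R^(2/3) = 2098 — matches.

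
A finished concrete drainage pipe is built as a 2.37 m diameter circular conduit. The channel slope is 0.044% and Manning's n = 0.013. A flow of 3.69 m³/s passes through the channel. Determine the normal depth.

y_n = 1.51 m

Manning's equation rearranged: A R^(2/3) = nQ / (1·√S) = 0.013 × 3.69 / (√0.00044) = 2.287.
Trying y = 1.09 m: A R^(2/3) = 1.347 — too small.
Trying y = 1.83 m: A R^(2/3) = 2.932 — too large.
Trying y = 1.51 m: A R^(2/3) = 2.287 — ≈ 2.287.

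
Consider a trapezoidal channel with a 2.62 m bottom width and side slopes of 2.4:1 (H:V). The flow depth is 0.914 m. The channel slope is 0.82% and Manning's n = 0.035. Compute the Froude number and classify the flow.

With bottom width b = 2.62 m and side slope z = 2.4: A = (b + zy)y = (2.62 + 2.4×0.914)×0.914 = 4.4 m²; P = b + 2y√(1+z²) = 2.62 + 2×0.914×2.6 = 7.373 m.
Hydraulic radius R = A/P = 4.4/7.373 = 0.5967 m.
V = (1/n) R^(2/3) √S = (1/0.035) × 0.5967^(2/3) × √0.0082 = 1.834 m/s. Hydraulic depth D_h = A/T = 4.4/7.007 = 0.6279 m.
Froude number Fr = V/√(g·D_h) = 1.834/√(9.81×0.6279) = 0.739, which is less than 1, so the flow is subcritical.

subcritical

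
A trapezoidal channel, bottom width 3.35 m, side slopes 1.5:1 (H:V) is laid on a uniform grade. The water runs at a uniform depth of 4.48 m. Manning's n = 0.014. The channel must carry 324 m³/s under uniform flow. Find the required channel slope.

With bottom width b = 3.35 m and side slope z = 1.5: A = (b + zy)y = (3.35 + 1.5×4.48)×4.48 = 45.11 m²; P = b + 2y√(1+z²) = 3.35 + 2×4.48×1.803 = 19.5 m.
Hydraulic radius R = A/P = 45.11/19.5 = 2.313 m.
From Manning's equation, S = [nQ / (1 A R^(2/3))]² = [0.014 × 324 / (1 × 45.11 × 2.313^(2/3))]² = 0.0033.

S = 0.0033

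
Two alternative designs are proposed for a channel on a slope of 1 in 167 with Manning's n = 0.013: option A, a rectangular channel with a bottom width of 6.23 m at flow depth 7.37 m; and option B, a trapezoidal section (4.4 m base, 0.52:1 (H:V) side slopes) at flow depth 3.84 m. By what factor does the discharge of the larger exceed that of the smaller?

Channel A: Flow area A = b·y = 6.23 × 7.37 = 45.92 m². Wetted perimeter P = b + 2y = 6.23 + 2×7.37 = 20.97 m. Hydraulic radius R = A/P = 45.92/20.97 = 2.19 m. Q_A = (1/0.013)·45.92·2.19^(2/3)·√0.005988 = 460.8 m³/s.
Channel B: With bottom width b = 4.4 m and side slope z = 0.52: A = (b + zy)y = (4.4 + 0.52×3.84)×3.84 = 24.56 m²; P = b + 2y√(1+z²) = 4.4 + 2×3.84×1.127 = 13.06 m. Hydraulic radius R = A/P = 24.56/13.06 = 1.881 m. Q_B = (1/0.013)·24.56·1.881^(2/3)·√0.005988 = 222.8 m³/s.
The larger discharge is 460.8 m³/s and the smaller is 222.8 m³/s; the ratio is 2.07.

2.07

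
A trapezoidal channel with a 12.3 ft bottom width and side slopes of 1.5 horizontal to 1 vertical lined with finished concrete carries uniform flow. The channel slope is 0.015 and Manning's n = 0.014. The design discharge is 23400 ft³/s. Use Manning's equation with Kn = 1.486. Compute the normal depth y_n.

y_n = 14.1 ft

Manning's equation rearranged: A R^(2/3) = nQ / (1.486·√S) = 0.014 × 23400 / (1.486 × √0.015) = 1800.
At y = 10.5 ft: A R^(2/3) = 958.6 — too small.
At y = 17.2 ft: A R^(2/3) = 2797 — too large.
At y = 14.1 ft: A R^(2/3) = 1802 — close enough.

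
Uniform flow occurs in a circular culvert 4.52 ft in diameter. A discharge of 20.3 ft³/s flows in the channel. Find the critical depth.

y_c = 1.28 ft

At critical depth, Q² T / (g A³) = 1, i.e. A³/T = Q²/g = 20.3²/32.2 = 12.8.
Try y = 1.13 ft: A³/T = 7.886 — too small.
Try y = 1.28 ft: A³/T = 12.81 — close enough.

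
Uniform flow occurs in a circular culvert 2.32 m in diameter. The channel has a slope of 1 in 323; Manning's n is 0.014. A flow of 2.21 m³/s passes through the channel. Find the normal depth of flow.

y_n = 0.684 m

Manning's equation rearranged: A R^(2/3) = nQ / (1·√S) = 0.014 × 2.21 / (√0.003096) = 0.5561.
Trying y = 0.53 m: A R^(2/3) = 0.3365 — short.
Trying y = 0.817 m: A R^(2/3) = 0.782 — over.
Trying y = 0.684 m: A R^(2/3) = 0.5567 — close enough.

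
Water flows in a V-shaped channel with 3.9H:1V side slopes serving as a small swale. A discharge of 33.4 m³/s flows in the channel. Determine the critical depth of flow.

y_c = 1.72 m

At critical depth, Q² T / (g A³) = 1, i.e. A³/T = Q²/g = 33.4²/9.81 = 113.7.
Try y = 1.88 m: A³/T = 178.6 — too large.
Try y = 1.45 m: A³/T = 48.75 — too small.
Try y = 1.72 m: A³/T = 114.5 — matches.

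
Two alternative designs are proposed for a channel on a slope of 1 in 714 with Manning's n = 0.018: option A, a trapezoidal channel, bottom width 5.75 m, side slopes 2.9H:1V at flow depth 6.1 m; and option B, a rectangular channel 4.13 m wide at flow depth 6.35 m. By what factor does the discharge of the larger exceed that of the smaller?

Channel A: With bottom width b = 5.75 m and side slope z = 2.9: A = (b + zy)y = (5.75 + 2.9×6.1)×6.1 = 143 m²; P = b + 2y√(1+z²) = 5.75 + 2×6.1×3.068 = 43.17 m. Hydraulic radius R = A/P = 143/43.17 = 3.312 m. Q_A = (1/0.018)·143·3.312^(2/3)·√0.001401 = 660.5 m³/s.
Channel B: Flow area A = b·y = 4.13 × 6.35 = 26.23 m². Wetted perimeter P = b + 2y = 4.13 + 2×6.35 = 16.83 m. Hydraulic radius R = A/P = 26.23/16.83 = 1.558 m. Q_B = (1/0.018)·26.23·1.558^(2/3)·√0.001401 = 73.29 m³/s.
The larger discharge is 660.5 m³/s and the smaller is 73.29 m³/s; the ratio is 9.01.

9.01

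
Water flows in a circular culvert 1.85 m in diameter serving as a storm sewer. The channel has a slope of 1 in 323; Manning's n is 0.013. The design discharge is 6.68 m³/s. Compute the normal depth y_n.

Manning's equation rearranged: A R^(2/3) = nQ / (1·√S) = 0.013 × 6.68 / (√0.003096) = 1.561.
At y = 1.19 m: A R^(2/3) = 1.198 — short.
At y = 1.71 m: A R^(2/3) = 1.727 — over.
At y = 1.47 m: A R^(2/3) = 1.561 — close enough.

y_n = 1.47 m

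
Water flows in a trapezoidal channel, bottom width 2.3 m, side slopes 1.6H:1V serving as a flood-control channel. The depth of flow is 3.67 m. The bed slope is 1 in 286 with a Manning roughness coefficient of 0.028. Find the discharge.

Q = 95.7 m³/s

With bottom width b = 2.3 m and side slope z = 1.6: A = (b + zy)y = (2.3 + 1.6×3.67)×3.67 = 29.99 m²; P = b + 2y√(1+z²) = 2.3 + 2×3.67×1.887 = 16.15 m.
Hydraulic radius R = A/P = 29.99/16.15 = 1.857 m.
Manning's equation: Q = (1/n) A R^(2/3) S^(1/2) = (1/0.028) × 29.99 × 1.857^(2/3) × 0.003497^(1/2) = 95.7 m³/s.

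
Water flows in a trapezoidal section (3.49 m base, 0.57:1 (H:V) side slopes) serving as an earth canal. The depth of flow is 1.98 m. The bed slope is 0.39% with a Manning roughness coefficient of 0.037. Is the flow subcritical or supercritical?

subcritical

With bottom width b = 3.49 m and side slope z = 0.57: A = (b + zy)y = (3.49 + 0.57×1.98)×1.98 = 9.145 m²; P = b + 2y√(1+z²) = 3.49 + 2×1.98×1.151 = 8.048 m.
Hydraulic radius R = A/P = 9.145/8.048 = 1.136 m.
V = (1/n) R^(2/3) √S = (1/0.037) × 1.136^(2/3) × √0.0039 = 1.838 m/s. Hydraulic depth D_h = A/T = 9.145/5.747 = 1.591 m.
Froude number Fr = V/√(g·D_h) = 1.838/√(9.81×1.591) = 0.465, which is less than 1, so the flow is subcritical.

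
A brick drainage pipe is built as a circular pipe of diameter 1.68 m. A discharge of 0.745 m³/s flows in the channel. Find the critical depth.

y_c = 0.421 m

At critical depth, Q² T / (g A³) = 1, i.e. A³/T = Q²/g = 0.745²/9.81 = 0.05658.
Try y = 0.372 m: A³/T = 0.03484 — low.
Try y = 0.529 m: A³/T = 0.1371 — high.
Try y = 0.421 m: A³/T = 0.05646 — ≈ 0.05658.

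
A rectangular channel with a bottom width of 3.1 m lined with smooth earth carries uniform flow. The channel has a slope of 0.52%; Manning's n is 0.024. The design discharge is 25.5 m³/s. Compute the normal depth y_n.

Manning's equation rearranged: A R^(2/3) = nQ / (1·√S) = 0.024 × 25.5 / (√0.0052) = 8.487.
Try y = 2 m: A R^(2/3) = 5.664 — short.
Try y = 3.25 m: A R^(2/3) = 10.4 — over.
Try y = 2.75 m: A R^(2/3) = 8.475 — close enough.

y_n = 2.75 m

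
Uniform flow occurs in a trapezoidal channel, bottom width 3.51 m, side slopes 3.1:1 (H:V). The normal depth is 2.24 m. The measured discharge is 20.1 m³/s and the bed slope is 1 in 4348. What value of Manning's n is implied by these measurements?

n = 0.021

With bottom width b = 3.51 m and side slope z = 3.1: A = (b + zy)y = (3.51 + 3.1×2.24)×2.24 = 23.42 m²; P = b + 2y√(1+z²) = 3.51 + 2×2.24×3.257 = 18.1 m.
Hydraulic radius R = A/P = 23.42/18.1 = 1.294 m.
Rearranging Manning's equation: n = (1/Q) A R^(2/3) S^(1/2) = (1/20.1) × 23.42 × 1.294^(2/3) × √0.00023 = 0.021.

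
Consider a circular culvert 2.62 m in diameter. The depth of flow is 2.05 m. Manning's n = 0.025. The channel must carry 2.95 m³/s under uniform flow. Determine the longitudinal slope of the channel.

For a circular section of diameter D = 2.62 m at depth y = 2.05 m, the central angle is θ = 2 arccos(1 − 2y/D) = 4.342 rad. Then A = (D²/8)(θ − sin θ) = 4.526 m² and P = Dθ/2 = 5.688 m.
Hydraulic radius R = A/P = 4.526/5.688 = 0.7956 m.
From Manning's equation, S = [nQ / (1 A R^(2/3))]² = [0.025 × 2.95 / (1 × 4.526 × 0.7956^(2/3))]² = 0.00036.

S = 0.00036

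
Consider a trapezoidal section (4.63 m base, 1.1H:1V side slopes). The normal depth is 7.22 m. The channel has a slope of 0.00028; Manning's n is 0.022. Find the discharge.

With bottom width b = 4.63 m and side slope z = 1.1: A = (b + zy)y = (4.63 + 1.1×7.22)×7.22 = 90.77 m²; P = b + 2y√(1+z²) = 4.63 + 2×7.22×1.487 = 26.1 m.
Hydraulic radius R = A/P = 90.77/26.1 = 3.478 m.
Manning's equation: Q = (1/n) A R^(2/3) S^(1/2) = (1/0.022) × 90.77 × 3.478^(2/3) × 0.00028^(1/2) = 158 m³/s.

Q = 158 m³/s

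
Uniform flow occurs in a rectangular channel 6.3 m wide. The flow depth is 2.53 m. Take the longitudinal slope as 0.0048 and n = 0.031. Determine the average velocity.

V = 2.8 m/s

Flow area A = b·y = 6.3 × 2.53 = 15.94 m². Wetted perimeter P = b + 2y = 6.3 + 2×2.53 = 11.36 m.
Hydraulic radius R = A/P = 15.94/11.36 = 1.403 m.
From Manning's equation, V = (1/n) R^(2/3) S^(1/2) = (1/0.031) × 1.403^(2/3) × 0.0048^(1/2) = 2.8 m/s.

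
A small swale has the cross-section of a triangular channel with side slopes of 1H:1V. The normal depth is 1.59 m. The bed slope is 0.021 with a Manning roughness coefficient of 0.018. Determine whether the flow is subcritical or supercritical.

For a triangular section with side slope z = 1: A = zy² = 1×1.59² = 2.528 m²; P = 2y√(1+z²) = 2×1.59×1.414 = 4.497 m.
Hydraulic radius R = A/P = 2.528/4.497 = 0.5621 m.
V = (1/n) R^(2/3) √S = (1/0.018) × 0.5621^(2/3) × √0.021 = 5.484 m/s. Hydraulic depth D_h = A/T = 2.528/3.18 = 0.795 m.
Froude number Fr = V/√(g·D_h) = 5.484/√(9.81×0.795) = 1.96, which is greater than 1, so the flow is supercritical.

supercritical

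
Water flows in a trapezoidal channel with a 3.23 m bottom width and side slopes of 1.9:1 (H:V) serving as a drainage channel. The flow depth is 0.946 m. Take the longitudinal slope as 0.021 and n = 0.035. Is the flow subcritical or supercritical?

supercritical

With bottom width b = 3.23 m and side slope z = 1.9: A = (b + zy)y = (3.23 + 1.9×0.946)×0.946 = 4.756 m²; P = b + 2y√(1+z²) = 3.23 + 2×0.946×2.147 = 7.292 m.
Hydraulic radius R = A/P = 4.756/7.292 = 0.6522 m.
V = (1/n) R^(2/3) √S = (1/0.035) × 0.6522^(2/3) × √0.021 = 3.114 m/s. Hydraulic depth D_h = A/T = 4.756/6.825 = 0.6969 m.
Froude number Fr = V/√(g·D_h) = 3.114/√(9.81×0.6969) = 1.19, which is greater than 1, so the flow is supercritical.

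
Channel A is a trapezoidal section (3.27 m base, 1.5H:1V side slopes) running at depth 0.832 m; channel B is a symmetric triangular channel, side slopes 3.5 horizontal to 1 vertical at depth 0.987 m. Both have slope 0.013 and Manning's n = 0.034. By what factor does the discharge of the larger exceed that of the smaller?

Channel A: With bottom width b = 3.27 m and side slope z = 1.5: A = (b + zy)y = (3.27 + 1.5×0.832)×0.832 = 3.759 m²; P = b + 2y√(1+z²) = 3.27 + 2×0.832×1.803 = 6.27 m. Hydraulic radius R = A/P = 3.759/6.27 = 0.5995 m. Q_A = (1/0.034)·3.759·0.5995^(2/3)·√0.013 = 8.963 m³/s.
Channel B: For a triangular section with side slope z = 3.5: A = zy² = 3.5×0.987² = 3.41 m²; P = 2y√(1+z²) = 2×0.987×3.64 = 7.185 m. Hydraulic radius R = A/P = 3.41/7.185 = 0.4745 m. Q_B = (1/0.034)·3.41·0.4745^(2/3)·√0.013 = 6.956 m³/s.
The larger discharge is 8.963 m³/s and the smaller is 6.956 m³/s; the ratio is 1.29.

1.29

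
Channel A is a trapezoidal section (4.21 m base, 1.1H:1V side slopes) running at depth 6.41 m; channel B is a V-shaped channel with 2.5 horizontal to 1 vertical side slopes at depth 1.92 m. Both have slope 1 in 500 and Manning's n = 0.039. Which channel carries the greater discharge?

Channel A: With bottom width b = 4.21 m and side slope z = 1.1: A = (b + zy)y = (4.21 + 1.1×6.41)×6.41 = 72.18 m²; P = b + 2y√(1+z²) = 4.21 + 2×6.41×1.487 = 23.27 m. Hydraulic radius R = A/P = 72.18/23.27 = 3.102 m. Q_A = (1/0.039)·72.18·3.102^(2/3)·√0.002 = 176.1 m³/s.
Channel B: For a triangular section with side slope z = 2.5: A = zy² = 2.5×1.92² = 9.216 m²; P = 2y√(1+z²) = 2×1.92×2.693 = 10.34 m. Hydraulic radius R = A/P = 9.216/10.34 = 0.8913 m. Q_B = (1/0.039)·9.216·0.8913^(2/3)·√0.002 = 9.788 m³/s.
Q_A = 176.1 m³/s vs Q_B = 9.788 m³/s, so channel A carries more.

channel A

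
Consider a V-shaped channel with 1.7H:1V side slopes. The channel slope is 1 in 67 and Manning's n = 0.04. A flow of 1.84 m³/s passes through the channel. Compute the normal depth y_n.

Manning's equation rearranged: A R^(2/3) = nQ / (1·√S) = 0.04 × 1.84 / (√0.01493) = 0.6024.
At y = 0.585 m: A R^(2/3) = 0.2322 — low.
At y = 1.04 m: A R^(2/3) = 1.077 — high.
At y = 0.836 m: A R^(2/3) = 0.6016 — matches.

y_n = 0.836 m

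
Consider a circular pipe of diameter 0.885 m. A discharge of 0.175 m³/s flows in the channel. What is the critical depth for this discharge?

At critical depth, Q² T / (g A³) = 1, i.e. A³/T = Q²/g = 0.175²/9.81 = 0.003122.
Try y = 0.196 m: A³/T = 0.001414 — too small.
Try y = 0.274 m: A³/T = 0.005208 — too large.
Try y = 0.24 m: A³/T = 0.003115 — ≈ 0.003122.

y_c = 0.24 m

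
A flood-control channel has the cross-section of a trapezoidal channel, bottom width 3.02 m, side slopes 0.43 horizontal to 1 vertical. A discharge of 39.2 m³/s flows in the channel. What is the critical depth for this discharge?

y_c = 2.3 m

At critical depth, Q² T / (g A³) = 1, i.e. A³/T = Q²/g = 39.2²/9.81 = 156.6.
Trying y = 1.94 m: A³/T = 89.16 — too small.
Trying y = 2.81 m: A³/T = 308.5 — too large.
Trying y = 2.3 m: A³/T = 156.9 — matches.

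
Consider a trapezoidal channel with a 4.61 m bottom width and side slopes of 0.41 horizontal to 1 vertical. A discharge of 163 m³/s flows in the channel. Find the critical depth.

y_c = 4.39 m

At critical depth, Q² T / (g A³) = 1, i.e. A³/T = Q²/g = 163²/9.81 = 2708.
Try y = 4.88 m: A³/T = 3899 — over.
Try y = 3.7 m: A³/T = 1524 — short.
Try y = 4.39 m: A³/T = 2714 — ≈ 2708.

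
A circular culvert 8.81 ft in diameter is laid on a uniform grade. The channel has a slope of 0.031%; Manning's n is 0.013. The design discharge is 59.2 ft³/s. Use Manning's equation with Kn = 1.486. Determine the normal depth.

Manning's equation rearranged: A R^(2/3) = nQ / (1.486·√S) = 0.013 × 59.2 / (1.486 × √0.00031) = 29.41.
Try y = 2.35 ft: A R^(2/3) = 16.07 — short.
Try y = 3.89 ft: A R^(2/3) = 41.56 — over.
Try y = 3.22 ft: A R^(2/3) = 29.43 — ≈ 29.41.

y_n = 3.22 ft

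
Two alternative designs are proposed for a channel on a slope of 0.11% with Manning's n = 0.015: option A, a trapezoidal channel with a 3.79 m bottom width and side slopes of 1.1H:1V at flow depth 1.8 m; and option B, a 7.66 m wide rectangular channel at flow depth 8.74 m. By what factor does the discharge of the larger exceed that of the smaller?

Channel A: With bottom width b = 3.79 m and side slope z = 1.1: A = (b + zy)y = (3.79 + 1.1×1.8)×1.8 = 10.39 m²; P = b + 2y√(1+z²) = 3.79 + 2×1.8×1.487 = 9.142 m. Hydraulic radius R = A/P = 10.39/9.142 = 1.136 m. Q_A = (1/0.015)·10.39·1.136^(2/3)·√0.0011 = 25 m³/s.
Channel B: Flow area A = b·y = 7.66 × 8.74 = 66.95 m². Wetted perimeter P = b + 2y = 7.66 + 2×8.74 = 25.14 m. Hydraulic radius R = A/P = 66.95/25.14 = 2.663 m. Q_B = (1/0.015)·66.95·2.663^(2/3)·√0.0011 = 284.4 m³/s.
The larger discharge is 284.4 m³/s and the smaller is 25 m³/s; the ratio is 11.4.

11.4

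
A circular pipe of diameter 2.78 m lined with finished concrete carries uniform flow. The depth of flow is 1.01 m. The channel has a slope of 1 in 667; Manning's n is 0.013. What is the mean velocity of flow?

For a circular section of diameter D = 2.78 m at depth y = 1.01 m, the central angle is θ = 2 arccos(1 − 2y/D) = 2.588 rad. Then A = (D²/8)(θ − sin θ) = 1.992 m² and P = Dθ/2 = 3.597 m.
Hydraulic radius R = A/P = 1.992/3.597 = 0.5537 m.
From Manning's equation, V = (1/n) R^(2/3) S^(1/2) = (1/0.013) × 0.5537^(2/3) × 0.001499^(1/2) = 2.01 m/s.

V = 2.01 m/s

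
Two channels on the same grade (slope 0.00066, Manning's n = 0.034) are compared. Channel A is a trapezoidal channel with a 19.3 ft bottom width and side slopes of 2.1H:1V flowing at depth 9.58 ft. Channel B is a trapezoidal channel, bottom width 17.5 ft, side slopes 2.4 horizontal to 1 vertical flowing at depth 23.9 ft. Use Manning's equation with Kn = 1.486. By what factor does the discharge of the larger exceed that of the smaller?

Channel A: With bottom width b = 19.3 ft and side slope z = 2.1: A = (b + zy)y = (19.3 + 2.1×9.58)×9.58 = 377.6 ft²; P = b + 2y√(1+z²) = 19.3 + 2×9.58×2.326 = 63.87 ft. Hydraulic radius R = A/P = 377.6/63.87 = 5.913 ft. Q_A = (1.486/0.034)·377.6·5.913^(2/3)·√0.00066 = 1386 ft³/s.
Channel B: With bottom width b = 17.5 ft and side slope z = 2.4: A = (b + zy)y = (17.5 + 2.4×23.9)×23.9 = 1789 ft²; P = b + 2y√(1+z²) = 17.5 + 2×23.9×2.6 = 141.8 ft. Hydraulic radius R = A/P = 1789/141.8 = 12.62 ft. Q_B = (1.486/0.034)·1789·12.62^(2/3)·√0.00066 = 10890 ft³/s.
The larger discharge is 10890 ft³/s and the smaller is 1386 ft³/s; the ratio is 7.85.

7.85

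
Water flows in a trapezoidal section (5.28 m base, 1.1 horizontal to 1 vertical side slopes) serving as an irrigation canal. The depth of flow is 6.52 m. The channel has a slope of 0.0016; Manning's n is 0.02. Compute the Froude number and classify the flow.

With bottom width b = 5.28 m and side slope z = 1.1: A = (b + zy)y = (5.28 + 1.1×6.52)×6.52 = 81.19 m²; P = b + 2y√(1+z²) = 5.28 + 2×6.52×1.487 = 24.67 m.
Hydraulic radius R = A/P = 81.19/24.67 = 3.292 m.
V = (1/n) R^(2/3) √S = (1/0.02) × 3.292^(2/3) × √0.0016 = 4.426 m/s. Hydraulic depth D_h = A/T = 81.19/19.62 = 4.137 m.
Froude number Fr = V/√(g·D_h) = 4.426/√(9.81×4.137) = 0.695, which is less than 1, so the flow is subcritical.

subcritical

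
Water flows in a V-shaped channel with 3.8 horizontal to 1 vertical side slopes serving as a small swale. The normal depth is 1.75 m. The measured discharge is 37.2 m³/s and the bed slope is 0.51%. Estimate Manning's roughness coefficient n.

n = 0.02

For a triangular section with side slope z = 3.8: A = zy² = 3.8×1.75² = 11.64 m²; P = 2y√(1+z²) = 2×1.75×3.929 = 13.75 m.
Hydraulic radius R = A/P = 11.64/13.75 = 0.8462 m.
Rearranging Manning's equation: n = (1/Q) A R^(2/3) S^(1/2) = (1/37.2) × 11.64 × 0.8462^(2/3) × √0.0051 = 0.02.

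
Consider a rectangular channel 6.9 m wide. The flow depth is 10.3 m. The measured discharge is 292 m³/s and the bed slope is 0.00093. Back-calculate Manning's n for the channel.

n = 0.014

Flow area A = b·y = 6.9 × 10.3 = 71.07 m². Wetted perimeter P = b + 2y = 6.9 + 2×10.3 = 27.5 m.
Hydraulic radius R = A/P = 71.07/27.5 = 2.584 m.
Rearranging Manning's equation: n = (1/Q) A R^(2/3) S^(1/2) = (1/292) × 71.07 × 2.584^(2/3) × √0.00093 = 0.014.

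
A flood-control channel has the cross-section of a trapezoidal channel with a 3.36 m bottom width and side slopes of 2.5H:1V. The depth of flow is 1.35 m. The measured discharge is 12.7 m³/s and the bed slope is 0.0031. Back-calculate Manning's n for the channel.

With bottom width b = 3.36 m and side slope z = 2.5: A = (b + zy)y = (3.36 + 2.5×1.35)×1.35 = 9.092 m²; P = b + 2y√(1+z²) = 3.36 + 2×1.35×2.693 = 10.63 m.
Hydraulic radius R = A/P = 9.092/10.63 = 0.8553 m.
Rearranging Manning's equation: n = (1/Q) A R^(2/3) S^(1/2) = (1/12.7) × 9.092 × 0.8553^(2/3) × √0.0031 = 0.0359.

n = 0.0359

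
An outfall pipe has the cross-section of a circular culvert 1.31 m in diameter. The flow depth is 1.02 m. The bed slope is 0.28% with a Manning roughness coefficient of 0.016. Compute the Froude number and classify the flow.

For a circular section of diameter D = 1.31 m at depth y = 1.02 m, the central angle is θ = 2 arccos(1 − 2y/D) = 4.324 rad. Then A = (D²/8)(θ − sin θ) = 1.126 m² and P = Dθ/2 = 2.832 m.
Hydraulic radius R = A/P = 1.126/2.832 = 0.3976 m.
V = (1/n) R^(2/3) √S = (1/0.016) × 0.3976^(2/3) × √0.0028 = 1.788 m/s. Hydraulic depth D_h = A/T = 1.126/1.088 = 1.035 m.
Froude number Fr = V/√(g·D_h) = 1.788/√(9.81×1.035) = 0.561, which is less than 1, so the flow is subcritical.

subcritical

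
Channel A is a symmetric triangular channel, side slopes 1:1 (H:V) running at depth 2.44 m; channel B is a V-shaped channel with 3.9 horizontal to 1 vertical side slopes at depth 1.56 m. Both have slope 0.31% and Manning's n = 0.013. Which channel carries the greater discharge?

Channel A: For a triangular section with side slope z = 1: A = zy² = 1×2.44² = 5.954 m²; P = 2y√(1+z²) = 2×2.44×1.414 = 6.901 m. Hydraulic radius R = A/P = 5.954/6.901 = 0.8627 m. Q_A = (1/0.013)·5.954·0.8627^(2/3)·√0.0031 = 23.11 m³/s.
Channel B: For a triangular section with side slope z = 3.9: A = zy² = 3.9×1.56² = 9.491 m²; P = 2y√(1+z²) = 2×1.56×4.026 = 12.56 m. Hydraulic radius R = A/P = 9.491/12.56 = 0.7556 m. Q_B = (1/0.013)·9.491·0.7556^(2/3)·√0.0031 = 33.72 m³/s.
Q_A = 23.11 m³/s vs Q_B = 33.72 m³/s, so channel B carries more.

channel B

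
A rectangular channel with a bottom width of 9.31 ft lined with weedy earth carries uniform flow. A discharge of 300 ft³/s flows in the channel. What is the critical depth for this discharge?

For a rectangular channel, critical depth y_c = (q²/g)^(1/3) where q = Q/b = 300/9.31 = 32.22 ft²/s.
So y_c = (32.22²/32.2)^(1/3) = 3.18 ft.

y_c = 3.18 ft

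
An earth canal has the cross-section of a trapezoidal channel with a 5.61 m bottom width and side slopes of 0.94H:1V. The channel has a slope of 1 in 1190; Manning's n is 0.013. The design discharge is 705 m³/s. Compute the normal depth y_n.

Manning's equation rearranged: A R^(2/3) = nQ / (1·√S) = 0.013 × 705 / (√0.0008403) = 316.2.
Try y = 9.95 m: A R^(2/3) = 407.1 — over.
Try y = 8.84 m: A R^(2/3) = 316.2 — ≈ 316.2.

y_n = 8.84 m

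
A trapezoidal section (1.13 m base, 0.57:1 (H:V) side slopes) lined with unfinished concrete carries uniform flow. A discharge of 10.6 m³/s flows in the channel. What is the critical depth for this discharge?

At critical depth, Q² T / (g A³) = 1, i.e. A³/T = Q²/g = 10.6²/9.81 = 11.45.
Trying y = 1.43 m: A³/T = 7.796 — too small.
Trying y = 1.79 m: A³/T = 17.99 — too large.
Trying y = 1.59 m: A³/T = 11.53 — ≈ 11.45.

y_c = 1.59 m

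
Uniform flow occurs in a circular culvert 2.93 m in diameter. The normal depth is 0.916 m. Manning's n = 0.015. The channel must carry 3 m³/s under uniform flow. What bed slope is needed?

S = 0.0015

For a circular section of diameter D = 2.93 m at depth y = 0.916 m, the central angle is θ = 2 arccos(1 − 2y/D) = 2.373 rad. Then A = (D²/8)(θ − sin θ) = 1.801 m² and P = Dθ/2 = 3.477 m.
Hydraulic radius R = A/P = 1.801/3.477 = 0.518 m.
From Manning's equation, S = [nQ / (1 A R^(2/3))]² = [0.015 × 3 / (1 × 1.801 × 0.518^(2/3))]² = 0.0015.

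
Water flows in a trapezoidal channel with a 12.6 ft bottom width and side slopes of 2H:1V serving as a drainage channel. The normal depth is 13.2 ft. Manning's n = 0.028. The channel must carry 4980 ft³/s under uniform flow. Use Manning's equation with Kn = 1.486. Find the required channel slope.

S = 0.0024

With bottom width b = 12.6 ft and side slope z = 2: A = (b + zy)y = (12.6 + 2×13.2)×13.2 = 514.8 ft²; P = b + 2y√(1+z²) = 12.6 + 2×13.2×2.236 = 71.63 ft.
Hydraulic radius R = A/P = 514.8/71.63 = 7.187 ft.
From Manning's equation, S = [nQ / (1.486 A R^(2/3))]² = [0.028 × 4980 / (1.486 × 514.8 × 7.187^(2/3))]² = 0.0024.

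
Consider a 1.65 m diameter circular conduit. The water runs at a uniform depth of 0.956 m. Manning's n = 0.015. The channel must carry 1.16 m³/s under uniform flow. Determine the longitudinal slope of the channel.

S = 0.000532

For a circular section of diameter D = 1.65 m at depth y = 0.956 m, the central angle is θ = 2 arccos(1 − 2y/D) = 3.461 rad. Then A = (D²/8)(θ − sin θ) = 1.284 m² and P = Dθ/2 = 2.855 m.
Hydraulic radius R = A/P = 1.284/2.855 = 0.4499 m.
From Manning's equation, S = [nQ / (1 A R^(2/3))]² = [0.015 × 1.16 / (1 × 1.284 × 0.4499^(2/3))]² = 0.000532.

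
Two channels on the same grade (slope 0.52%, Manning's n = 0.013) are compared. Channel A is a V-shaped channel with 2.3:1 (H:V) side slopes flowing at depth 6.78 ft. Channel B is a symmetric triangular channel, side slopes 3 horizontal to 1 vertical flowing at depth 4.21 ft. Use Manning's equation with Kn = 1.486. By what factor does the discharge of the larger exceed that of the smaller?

Channel A: For a triangular section with side slope z = 2.3: A = zy² = 2.3×6.78² = 105.7 ft²; P = 2y√(1+z²) = 2×6.78×2.508 = 34.01 ft. Hydraulic radius R = A/P = 105.7/34.01 = 3.109 ft. Q_A = (1.486/0.013)·105.7·3.109^(2/3)·√0.0052 = 1856 ft³/s.
Channel B: For a triangular section with side slope z = 3: A = zy² = 3×4.21² = 53.17 ft²; P = 2y√(1+z²) = 2×4.21×3.162 = 26.63 ft. Hydraulic radius R = A/P = 53.17/26.63 = 1.997 ft. Q_B = (1.486/0.013)·53.17·1.997^(2/3)·√0.0052 = 695 ft³/s.
The larger discharge is 1856 ft³/s and the smaller is 695 ft³/s; the ratio is 2.67.

2.67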